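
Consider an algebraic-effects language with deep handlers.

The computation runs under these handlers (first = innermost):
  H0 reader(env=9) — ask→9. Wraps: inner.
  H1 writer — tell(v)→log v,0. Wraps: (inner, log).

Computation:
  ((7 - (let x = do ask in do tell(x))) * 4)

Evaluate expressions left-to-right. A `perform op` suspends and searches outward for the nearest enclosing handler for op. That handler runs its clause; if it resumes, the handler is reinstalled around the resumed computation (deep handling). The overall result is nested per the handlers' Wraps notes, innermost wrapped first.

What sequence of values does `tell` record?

Answer: (9)

Step-by-step:
ask @ H0 ⇒ 9
tell(9) @ H1 ⇒ log+=9
H0 returns 28
H1 returns (28, (9))
= (28, (9))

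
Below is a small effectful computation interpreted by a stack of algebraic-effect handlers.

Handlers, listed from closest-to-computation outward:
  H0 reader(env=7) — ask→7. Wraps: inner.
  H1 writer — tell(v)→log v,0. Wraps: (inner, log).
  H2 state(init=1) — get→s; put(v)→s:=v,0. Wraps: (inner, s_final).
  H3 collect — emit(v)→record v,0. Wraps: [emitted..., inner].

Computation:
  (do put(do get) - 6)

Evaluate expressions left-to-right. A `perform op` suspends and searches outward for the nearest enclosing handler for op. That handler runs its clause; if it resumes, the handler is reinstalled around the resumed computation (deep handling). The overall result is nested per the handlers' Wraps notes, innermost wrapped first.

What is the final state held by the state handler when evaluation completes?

Evaluation trace:
get @ H2 ⇒ 1
put(1) @ H2 ⇒ s:=1
H0 returns -6
H1 returns (-6, ())
H2 returns ((-6, ()), 1)
H3 returns [((-6, ()), 1)]
= [((-6, ()), 1)]

Answer: 1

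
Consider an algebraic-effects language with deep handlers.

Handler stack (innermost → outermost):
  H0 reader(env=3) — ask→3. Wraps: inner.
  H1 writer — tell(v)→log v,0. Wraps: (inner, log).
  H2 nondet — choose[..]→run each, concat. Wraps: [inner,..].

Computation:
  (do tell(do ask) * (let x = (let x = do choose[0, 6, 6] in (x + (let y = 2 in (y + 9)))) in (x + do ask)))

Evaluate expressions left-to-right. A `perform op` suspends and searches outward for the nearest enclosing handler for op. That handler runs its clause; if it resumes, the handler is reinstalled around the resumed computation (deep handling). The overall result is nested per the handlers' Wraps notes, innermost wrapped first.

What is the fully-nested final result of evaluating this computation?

Working:
ask @ H0 ⇒ 3
tell(3) @ H1 ⇒ log+=3
choose[0, 6, 6] @ H2
  branch[0] choose=0:
    ask @ H0 ⇒ 3
    H0 returns 0
    H1 returns (0, (3))
    H2 returns [(0, (3))]
  branch[1] choose=6:
    ask @ H0 ⇒ 3
    H0 returns 0
    H1 returns (0, (3))
    H2 returns [(0, (3))]
  branch[2] choose=6:
    ask @ H0 ⇒ 3
    H0 returns 0
    H1 returns (0, (3))
    H2 returns [(0, (3))]
= [(0, (3)), (0, (3)), (0, (3))]

Answer: [(0, (3)), (0, (3)), (0, (3))]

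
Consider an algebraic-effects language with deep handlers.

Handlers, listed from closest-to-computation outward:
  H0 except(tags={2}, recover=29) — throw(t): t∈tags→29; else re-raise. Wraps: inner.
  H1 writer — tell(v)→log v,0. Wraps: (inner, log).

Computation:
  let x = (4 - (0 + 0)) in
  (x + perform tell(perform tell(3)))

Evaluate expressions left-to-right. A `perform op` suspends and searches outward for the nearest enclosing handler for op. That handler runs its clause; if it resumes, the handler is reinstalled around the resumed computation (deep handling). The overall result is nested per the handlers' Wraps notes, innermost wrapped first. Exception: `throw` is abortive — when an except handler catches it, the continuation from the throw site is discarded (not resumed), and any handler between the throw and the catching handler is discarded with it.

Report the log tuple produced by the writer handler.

Working:
tell(3) @ H1 ⇒ log+=3
tell(0) @ H1 ⇒ log+=0
H0 returns 4
H1 returns (4, (3, 0))
= (4, (3, 0))

Answer: (3, 0)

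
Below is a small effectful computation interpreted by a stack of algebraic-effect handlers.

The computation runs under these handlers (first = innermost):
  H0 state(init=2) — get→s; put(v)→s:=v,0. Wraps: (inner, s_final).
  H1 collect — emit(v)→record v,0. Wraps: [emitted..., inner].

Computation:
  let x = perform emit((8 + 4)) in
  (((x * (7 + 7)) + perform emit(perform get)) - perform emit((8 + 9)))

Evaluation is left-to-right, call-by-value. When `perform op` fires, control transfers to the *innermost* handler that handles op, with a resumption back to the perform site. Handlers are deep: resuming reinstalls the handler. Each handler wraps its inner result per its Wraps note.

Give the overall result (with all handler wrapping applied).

Working:
emit(12) @ H1 ⇒ out+=12
get @ H0 ⇒ 2
emit(2) @ H1 ⇒ out+=2
emit(17) @ H1 ⇒ out+=17
H0 returns (0, 2)
H1 returns [12, 2, 17, (0, 2)]
= [12, 2, 17, (0, 2)]

Answer: [12, 2, 17, (0, 2)]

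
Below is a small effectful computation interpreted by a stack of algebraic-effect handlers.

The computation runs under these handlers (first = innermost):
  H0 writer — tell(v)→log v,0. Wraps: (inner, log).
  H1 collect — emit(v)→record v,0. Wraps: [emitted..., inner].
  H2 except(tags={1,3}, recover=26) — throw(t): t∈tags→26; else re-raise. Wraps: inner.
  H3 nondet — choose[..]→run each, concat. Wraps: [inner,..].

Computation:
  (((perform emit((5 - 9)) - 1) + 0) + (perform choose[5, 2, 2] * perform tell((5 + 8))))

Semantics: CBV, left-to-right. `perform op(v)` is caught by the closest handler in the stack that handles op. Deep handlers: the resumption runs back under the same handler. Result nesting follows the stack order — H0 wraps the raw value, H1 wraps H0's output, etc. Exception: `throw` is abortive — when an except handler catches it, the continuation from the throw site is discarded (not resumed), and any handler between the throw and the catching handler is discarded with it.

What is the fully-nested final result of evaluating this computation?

Step-by-step:
emit(-4) @ H1 ⇒ out+=-4
choose[5, 2, 2] @ H3
  branch[0] choose=5:
    tell(13) @ H0 ⇒ log+=13
    H0 returns (-1, (13))
    H1 returns [-4, (-1, (13))]
    H2 returns [-4, (-1, (13))]
    H3 returns [[-4, (-1, (13))]]
  branch[1] choose=2:
    tell(13) @ H0 ⇒ log+=13
    H0 returns (-1, (13))
    H1 returns [-4, (-1, (13))]
    H2 returns [-4, (-1, (13))]
    H3 returns [[-4, (-1, (13))]]
  branch[2] choose=2:
    tell(13) @ H0 ⇒ log+=13
    H0 returns (-1, (13))
    H1 returns [-4, (-1, (13))]
    H2 returns [-4, (-1, (13))]
    H3 returns [[-4, (-1, (13))]]
= [[-4, (-1, (13))], [-4, (-1, (13))], [-4, (-1, (13))]]

Answer: [[-4, (-1, (13))], [-4, (-1, (13))], [-4, (-1, (13))]]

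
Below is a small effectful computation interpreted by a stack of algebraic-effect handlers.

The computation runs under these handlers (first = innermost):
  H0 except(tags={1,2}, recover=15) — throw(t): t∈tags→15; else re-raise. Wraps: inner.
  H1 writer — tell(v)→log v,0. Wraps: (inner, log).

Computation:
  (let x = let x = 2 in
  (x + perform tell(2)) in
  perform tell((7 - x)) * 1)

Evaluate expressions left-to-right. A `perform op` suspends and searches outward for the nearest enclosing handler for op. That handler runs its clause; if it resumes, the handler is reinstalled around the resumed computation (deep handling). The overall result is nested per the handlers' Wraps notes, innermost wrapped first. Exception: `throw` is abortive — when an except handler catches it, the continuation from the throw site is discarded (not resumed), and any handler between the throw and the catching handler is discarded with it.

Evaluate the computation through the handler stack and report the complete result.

Answer: (0, (2, 5))

Step-by-step:
tell(2) @ H1 ⇒ log+=2
tell(5) @ H1 ⇒ log+=5
H0 returns 0
H1 returns (0, (2, 5))
= (0, (2, 5))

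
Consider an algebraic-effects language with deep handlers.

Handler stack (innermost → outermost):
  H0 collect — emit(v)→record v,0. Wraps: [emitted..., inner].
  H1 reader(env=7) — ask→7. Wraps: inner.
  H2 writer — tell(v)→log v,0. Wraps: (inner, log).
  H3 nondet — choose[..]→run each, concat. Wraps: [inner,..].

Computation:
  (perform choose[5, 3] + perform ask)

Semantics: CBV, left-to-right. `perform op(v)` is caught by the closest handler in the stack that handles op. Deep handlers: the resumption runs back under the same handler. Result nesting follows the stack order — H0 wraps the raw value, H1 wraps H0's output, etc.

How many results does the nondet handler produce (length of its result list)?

Working:
choose[5, 3] @ H3
  branch[0] choose=5:
    ask @ H1 ⇒ 7
    H0 returns [12]
    H1 returns [12]
    H2 returns ([12], ())
    H3 returns [([12], ())]
  branch[1] choose=3:
    ask @ H1 ⇒ 7
    H0 returns [10]
    H1 returns [10]
    H2 returns ([10], ())
    H3 returns [([10], ())]
= [([12], ()), ([10], ())]

Answer: 2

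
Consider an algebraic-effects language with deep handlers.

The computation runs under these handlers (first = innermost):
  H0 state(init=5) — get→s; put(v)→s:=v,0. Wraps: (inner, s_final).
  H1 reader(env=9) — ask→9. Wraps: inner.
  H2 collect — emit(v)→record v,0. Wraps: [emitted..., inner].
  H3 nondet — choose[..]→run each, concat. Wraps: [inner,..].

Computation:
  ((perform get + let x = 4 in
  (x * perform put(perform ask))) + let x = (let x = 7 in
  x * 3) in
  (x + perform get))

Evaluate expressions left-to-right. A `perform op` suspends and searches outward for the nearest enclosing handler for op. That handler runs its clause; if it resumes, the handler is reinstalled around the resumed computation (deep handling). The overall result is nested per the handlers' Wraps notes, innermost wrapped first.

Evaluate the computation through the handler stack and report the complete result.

Answer: [[(35, 9)]]

Step-by-step:
get @ H0 ⇒ 5
ask @ H1 ⇒ 9
put(9) @ H0 ⇒ s:=9
get @ H0 ⇒ 9
H0 returns (35, 9)
H1 returns (35, 9)
H2 returns [(35, 9)]
H3 returns [[(35, 9)]]
= [[(35, 9)]]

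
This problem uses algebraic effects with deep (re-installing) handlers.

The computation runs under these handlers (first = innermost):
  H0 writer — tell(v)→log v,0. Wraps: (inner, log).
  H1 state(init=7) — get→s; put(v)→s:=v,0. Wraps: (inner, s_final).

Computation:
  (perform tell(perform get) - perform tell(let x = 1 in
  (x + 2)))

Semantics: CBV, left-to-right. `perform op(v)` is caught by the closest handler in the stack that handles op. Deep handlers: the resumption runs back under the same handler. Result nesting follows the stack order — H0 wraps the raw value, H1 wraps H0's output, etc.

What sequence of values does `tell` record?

Answer: (7, 3)

Working:
get @ H1 ⇒ 7
tell(7) @ H0 ⇒ log+=7
tell(3) @ H0 ⇒ log+=3
H0 returns (0, (7, 3))
H1 returns ((0, (7, 3)), 7)
= ((0, (7, 3)), 7)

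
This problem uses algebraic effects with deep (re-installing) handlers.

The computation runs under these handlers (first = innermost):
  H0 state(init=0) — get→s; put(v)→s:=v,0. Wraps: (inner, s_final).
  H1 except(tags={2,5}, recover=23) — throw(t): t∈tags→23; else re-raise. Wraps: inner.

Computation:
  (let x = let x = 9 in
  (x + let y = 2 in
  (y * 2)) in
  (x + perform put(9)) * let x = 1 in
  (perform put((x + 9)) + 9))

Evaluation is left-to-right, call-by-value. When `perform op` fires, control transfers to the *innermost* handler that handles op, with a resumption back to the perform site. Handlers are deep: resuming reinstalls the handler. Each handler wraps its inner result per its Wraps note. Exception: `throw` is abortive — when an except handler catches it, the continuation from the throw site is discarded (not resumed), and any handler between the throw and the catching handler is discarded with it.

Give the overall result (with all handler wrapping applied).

Answer: (117, 10)

Evaluation trace:
put(9) @ H0 ⇒ s:=9
put(10) @ H0 ⇒ s:=10
H0 returns (117, 10)
H1 returns (117, 10)
= (117, 10)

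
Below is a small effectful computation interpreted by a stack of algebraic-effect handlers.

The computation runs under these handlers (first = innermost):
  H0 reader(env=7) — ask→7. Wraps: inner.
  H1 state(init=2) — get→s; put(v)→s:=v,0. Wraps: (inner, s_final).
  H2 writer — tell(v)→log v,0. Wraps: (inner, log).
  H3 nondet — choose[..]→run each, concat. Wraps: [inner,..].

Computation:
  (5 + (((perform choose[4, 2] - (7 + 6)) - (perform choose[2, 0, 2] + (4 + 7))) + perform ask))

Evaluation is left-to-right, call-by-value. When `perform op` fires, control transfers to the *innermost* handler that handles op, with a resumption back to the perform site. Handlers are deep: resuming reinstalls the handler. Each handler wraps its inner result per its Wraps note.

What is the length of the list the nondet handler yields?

Answer: 6

Working:
choose[4, 2] @ H3
  branch[0] choose=4:
    choose[2, 0, 2] @ H3
      branch[0] choose=2:
        ask @ H0 ⇒ 7
        H0 returns -10
        H1 returns (-10, 2)
        H2 returns ((-10, 2), ())
        H3 returns [((-10, 2), ())]
      branch[1] choose=0:
        ask @ H0 ⇒ 7
        H0 returns -8
        H1 returns (-8, 2)
        H2 returns ((-8, 2), ())
        H3 returns [((-8, 2), ())]
      branch[2] choose=2:
        ask @ H0 ⇒ 7
        H0 returns -10
        H1 returns (-10, 2)
        H2 returns ((-10, 2), ())
        H3 returns [((-10, 2), ())]
  branch[1] choose=2:
    choose[2, 0, 2] @ H3
      branch[0] choose=2:
        ask @ H0 ⇒ 7
        H0 returns -12
        H1 returns (-12, 2)
        H2 returns ((-12, 2), ())
        H3 returns [((-12, 2), ())]
      branch[1] choose=0:
        ask @ H0 ⇒ 7
        H0 returns -10
        H1 returns (-10, 2)
        H2 returns ((-10, 2), ())
        H3 returns [((-10, 2), ())]
      branch[2] choose=2:
        ask @ H0 ⇒ 7
        H0 returns -12
        H1 returns (-12, 2)
        H2 returns ((-12, 2), ())
        H3 returns [((-12, 2), ())]
= [((-10, 2), ()), ((-8, 2), ()), ((-10, 2), ()), ((-12, 2), ()), ((-10, 2), ()), ((-12, 2), ())]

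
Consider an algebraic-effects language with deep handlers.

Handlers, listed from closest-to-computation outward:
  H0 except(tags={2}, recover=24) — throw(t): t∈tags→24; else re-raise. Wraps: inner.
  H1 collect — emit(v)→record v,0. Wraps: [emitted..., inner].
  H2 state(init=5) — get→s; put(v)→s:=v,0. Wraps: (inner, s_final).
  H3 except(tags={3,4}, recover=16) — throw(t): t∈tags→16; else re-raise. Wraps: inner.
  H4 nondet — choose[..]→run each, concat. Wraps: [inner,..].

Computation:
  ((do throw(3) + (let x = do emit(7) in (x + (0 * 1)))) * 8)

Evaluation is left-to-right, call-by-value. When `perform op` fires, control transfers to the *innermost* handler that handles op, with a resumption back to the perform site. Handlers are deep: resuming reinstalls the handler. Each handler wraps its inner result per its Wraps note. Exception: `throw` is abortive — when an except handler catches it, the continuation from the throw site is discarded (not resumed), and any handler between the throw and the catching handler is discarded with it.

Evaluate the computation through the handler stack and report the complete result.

Evaluation trace:
throw(3) @ H0 re-raised
throw(3) @ H3 caught ⇒ 16
H4 returns [16]
= [16]

Answer: [16]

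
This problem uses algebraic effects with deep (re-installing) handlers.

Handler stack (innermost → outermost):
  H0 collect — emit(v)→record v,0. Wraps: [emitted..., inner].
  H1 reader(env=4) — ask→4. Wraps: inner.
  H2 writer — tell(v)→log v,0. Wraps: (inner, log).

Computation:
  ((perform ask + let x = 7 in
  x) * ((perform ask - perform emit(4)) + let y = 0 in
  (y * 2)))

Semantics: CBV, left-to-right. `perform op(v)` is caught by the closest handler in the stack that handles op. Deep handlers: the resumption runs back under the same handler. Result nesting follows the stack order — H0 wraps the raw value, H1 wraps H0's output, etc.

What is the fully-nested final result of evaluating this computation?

Step-by-step:
ask @ H1 ⇒ 4
ask @ H1 ⇒ 4
emit(4) @ H0 ⇒ out+=4
H0 returns [4, 44]
H1 returns [4, 44]
H2 returns ([4, 44], ())
= ([4, 44], ())

Answer: ([4, 44], ())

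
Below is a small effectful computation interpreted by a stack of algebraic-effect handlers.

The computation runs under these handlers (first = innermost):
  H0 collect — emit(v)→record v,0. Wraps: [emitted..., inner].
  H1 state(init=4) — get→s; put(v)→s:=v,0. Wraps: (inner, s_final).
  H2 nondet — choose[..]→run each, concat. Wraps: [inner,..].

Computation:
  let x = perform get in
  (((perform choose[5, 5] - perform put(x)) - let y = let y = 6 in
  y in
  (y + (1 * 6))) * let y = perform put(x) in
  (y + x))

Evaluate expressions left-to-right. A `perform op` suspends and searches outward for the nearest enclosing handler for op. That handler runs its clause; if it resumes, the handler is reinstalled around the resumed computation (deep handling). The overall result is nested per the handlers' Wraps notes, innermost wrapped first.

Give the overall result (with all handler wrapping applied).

Working:
get @ H1 ⇒ 4
choose[5, 5] @ H2
  branch[0] choose=5:
    put(4) @ H1 ⇒ s:=4
    put(4) @ H1 ⇒ s:=4
    H0 returns [-28]
    H1 returns ([-28], 4)
    H2 returns [([-28], 4)]
  branch[1] choose=5:
    put(4) @ H1 ⇒ s:=4
    put(4) @ H1 ⇒ s:=4
    H0 returns [-28]
    H1 returns ([-28], 4)
    H2 returns [([-28], 4)]
= [([-28], 4), ([-28], 4)]

Answer: [([-28], 4), ([-28], 4)]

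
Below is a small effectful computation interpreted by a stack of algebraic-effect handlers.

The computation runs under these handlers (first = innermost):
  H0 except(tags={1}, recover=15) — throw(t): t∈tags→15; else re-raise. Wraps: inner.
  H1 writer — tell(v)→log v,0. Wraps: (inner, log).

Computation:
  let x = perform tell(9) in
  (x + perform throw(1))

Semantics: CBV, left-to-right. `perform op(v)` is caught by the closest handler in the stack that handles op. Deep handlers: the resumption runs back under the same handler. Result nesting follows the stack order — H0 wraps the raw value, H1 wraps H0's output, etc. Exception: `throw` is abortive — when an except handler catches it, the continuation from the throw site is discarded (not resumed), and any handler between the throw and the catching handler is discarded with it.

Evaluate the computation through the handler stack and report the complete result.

Answer: (15, (9))

Working:
tell(9) @ H1 ⇒ log+=9
throw(1) @ H0 caught ⇒ 15
H1 returns (15, (9))
= (15, (9))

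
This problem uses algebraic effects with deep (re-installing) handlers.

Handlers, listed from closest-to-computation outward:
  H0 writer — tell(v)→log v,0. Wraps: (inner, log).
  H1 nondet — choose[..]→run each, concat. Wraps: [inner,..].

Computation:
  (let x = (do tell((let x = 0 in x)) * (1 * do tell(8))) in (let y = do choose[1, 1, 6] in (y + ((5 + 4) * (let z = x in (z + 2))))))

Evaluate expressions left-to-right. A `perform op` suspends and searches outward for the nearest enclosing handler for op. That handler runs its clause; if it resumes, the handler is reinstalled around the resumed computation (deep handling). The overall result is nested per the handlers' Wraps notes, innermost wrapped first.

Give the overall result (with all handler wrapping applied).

Step-by-step:
tell(0) @ H0 ⇒ log+=0
tell(8) @ H0 ⇒ log+=8
choose[1, 1, 6] @ H1
  branch[0] choose=1:
    H0 returns (19, (0, 8))
    H1 returns [(19, (0, 8))]
  branch[1] choose=1:
    H0 returns (19, (0, 8))
    H1 returns [(19, (0, 8))]
  branch[2] choose=6:
    H0 returns (24, (0, 8))
    H1 returns [(24, (0, 8))]
= [(19, (0, 8)), (19, (0, 8)), (24, (0, 8))]

Answer: [(19, (0, 8)), (19, (0, 8)), (24, (0, 8))]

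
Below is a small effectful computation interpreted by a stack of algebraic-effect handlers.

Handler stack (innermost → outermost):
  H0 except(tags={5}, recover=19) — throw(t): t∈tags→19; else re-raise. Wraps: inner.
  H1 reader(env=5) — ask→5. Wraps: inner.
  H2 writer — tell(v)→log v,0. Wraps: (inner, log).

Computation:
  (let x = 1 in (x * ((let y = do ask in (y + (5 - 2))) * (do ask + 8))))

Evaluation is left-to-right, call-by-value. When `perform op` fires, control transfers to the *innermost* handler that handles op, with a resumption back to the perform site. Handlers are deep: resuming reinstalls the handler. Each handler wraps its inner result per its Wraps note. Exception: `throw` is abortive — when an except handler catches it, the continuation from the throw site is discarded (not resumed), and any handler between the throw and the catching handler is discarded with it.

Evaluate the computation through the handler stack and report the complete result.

Evaluation trace:
ask @ H1 ⇒ 5
ask @ H1 ⇒ 5
H0 returns 104
H1 returns 104
H2 returns (104, ())
= (104, ())

Answer: (104, ())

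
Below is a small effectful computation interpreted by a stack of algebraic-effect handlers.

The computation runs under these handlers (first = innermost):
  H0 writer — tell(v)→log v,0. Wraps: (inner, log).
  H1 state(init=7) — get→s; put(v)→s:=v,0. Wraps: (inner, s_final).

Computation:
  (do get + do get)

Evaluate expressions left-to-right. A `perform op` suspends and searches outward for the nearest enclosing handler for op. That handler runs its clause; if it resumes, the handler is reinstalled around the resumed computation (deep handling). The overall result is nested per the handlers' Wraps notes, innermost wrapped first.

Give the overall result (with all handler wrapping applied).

Evaluation trace:
get @ H1 ⇒ 7
get @ H1 ⇒ 7
H0 returns (14, ())
H1 returns ((14, ()), 7)
= ((14, ()), 7)

Answer: ((14, ()), 7)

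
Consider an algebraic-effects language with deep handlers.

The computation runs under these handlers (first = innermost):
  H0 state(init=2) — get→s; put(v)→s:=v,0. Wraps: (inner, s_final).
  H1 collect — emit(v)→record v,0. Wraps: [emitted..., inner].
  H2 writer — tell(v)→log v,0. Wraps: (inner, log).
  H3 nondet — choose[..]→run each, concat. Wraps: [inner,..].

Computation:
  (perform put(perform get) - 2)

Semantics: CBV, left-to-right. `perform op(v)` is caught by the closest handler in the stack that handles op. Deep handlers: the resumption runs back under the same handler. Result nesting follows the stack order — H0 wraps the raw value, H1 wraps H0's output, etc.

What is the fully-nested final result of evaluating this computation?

Answer: [([(-2, 2)], ())]

Step-by-step:
get @ H0 ⇒ 2
put(2) @ H0 ⇒ s:=2
H0 returns (-2, 2)
H1 returns [(-2, 2)]
H2 returns ([(-2, 2)], ())
H3 returns [([(-2, 2)], ())]
= [([(-2, 2)], ())]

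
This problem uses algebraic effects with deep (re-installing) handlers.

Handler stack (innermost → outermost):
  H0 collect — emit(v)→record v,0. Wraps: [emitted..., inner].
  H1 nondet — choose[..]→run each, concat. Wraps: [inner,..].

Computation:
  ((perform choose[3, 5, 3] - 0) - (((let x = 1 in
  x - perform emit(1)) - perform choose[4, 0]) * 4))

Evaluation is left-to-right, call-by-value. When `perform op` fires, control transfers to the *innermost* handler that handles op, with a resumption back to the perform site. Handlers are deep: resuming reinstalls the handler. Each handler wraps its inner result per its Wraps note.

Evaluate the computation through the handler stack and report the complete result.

Step-by-step:
choose[3, 5, 3] @ H1
  branch[0] choose=3:
    emit(1) @ H0 ⇒ out+=1
    choose[4, 0] @ H1
      branch[0] choose=4:
        H0 returns [1, 15]
        H1 returns [[1, 15]]
      branch[1] choose=0:
        H0 returns [1, -1]
        H1 returns [[1, -1]]
  branch[1] choose=5:
    emit(1) @ H0 ⇒ out+=1
    choose[4, 0] @ H1
      branch[0] choose=4:
        H0 returns [1, 17]
        H1 returns [[1, 17]]
      branch[1] choose=0:
        H0 returns [1, 1]
        H1 returns [[1, 1]]
  branch[2] choose=3:
    emit(1) @ H0 ⇒ out+=1
    choose[4, 0] @ H1
      branch[0] choose=4:
        H0 returns [1, 15]
        H1 returns [[1, 15]]
      branch[1] choose=0:
        H0 returns [1, -1]
        H1 returns [[1, -1]]
= [[1, 15], [1, -1], [1, 17], [1, 1], [1, 15], [1, -1]]

Answer: [[1, 15], [1, -1], [1, 17], [1, 1], [1, 15], [1, -1]]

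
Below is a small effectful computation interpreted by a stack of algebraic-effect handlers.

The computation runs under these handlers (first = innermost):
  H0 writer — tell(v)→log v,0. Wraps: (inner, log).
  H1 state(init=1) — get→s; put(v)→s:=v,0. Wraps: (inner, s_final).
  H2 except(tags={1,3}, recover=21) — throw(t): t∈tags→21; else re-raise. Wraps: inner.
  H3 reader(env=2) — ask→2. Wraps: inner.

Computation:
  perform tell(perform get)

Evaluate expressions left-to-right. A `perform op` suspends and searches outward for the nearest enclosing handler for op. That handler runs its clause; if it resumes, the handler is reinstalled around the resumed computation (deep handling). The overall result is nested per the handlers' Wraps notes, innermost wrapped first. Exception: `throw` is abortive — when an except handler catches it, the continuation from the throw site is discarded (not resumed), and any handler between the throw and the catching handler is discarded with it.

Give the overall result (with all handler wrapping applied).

Step-by-step:
get @ H1 ⇒ 1
tell(1) @ H0 ⇒ log+=1
H0 returns (0, (1))
H1 returns ((0, (1)), 1)
H2 returns ((0, (1)), 1)
H3 returns ((0, (1)), 1)
= ((0, (1)), 1)

Answer: ((0, (1)), 1)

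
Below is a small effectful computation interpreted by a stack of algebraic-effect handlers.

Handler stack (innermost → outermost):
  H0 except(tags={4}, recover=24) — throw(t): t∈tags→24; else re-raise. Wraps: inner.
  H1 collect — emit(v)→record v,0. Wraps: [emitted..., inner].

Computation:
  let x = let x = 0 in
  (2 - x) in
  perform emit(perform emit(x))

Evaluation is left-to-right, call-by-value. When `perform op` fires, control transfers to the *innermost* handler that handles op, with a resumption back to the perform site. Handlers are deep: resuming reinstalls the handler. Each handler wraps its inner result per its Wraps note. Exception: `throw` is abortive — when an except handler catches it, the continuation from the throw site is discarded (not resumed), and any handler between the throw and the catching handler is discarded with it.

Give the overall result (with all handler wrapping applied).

Evaluation trace:
emit(2) @ H1 ⇒ out+=2
emit(0) @ H1 ⇒ out+=0
H0 returns 0
H1 returns [2, 0, 0]
= [2, 0, 0]

Answer: [2, 0, 0]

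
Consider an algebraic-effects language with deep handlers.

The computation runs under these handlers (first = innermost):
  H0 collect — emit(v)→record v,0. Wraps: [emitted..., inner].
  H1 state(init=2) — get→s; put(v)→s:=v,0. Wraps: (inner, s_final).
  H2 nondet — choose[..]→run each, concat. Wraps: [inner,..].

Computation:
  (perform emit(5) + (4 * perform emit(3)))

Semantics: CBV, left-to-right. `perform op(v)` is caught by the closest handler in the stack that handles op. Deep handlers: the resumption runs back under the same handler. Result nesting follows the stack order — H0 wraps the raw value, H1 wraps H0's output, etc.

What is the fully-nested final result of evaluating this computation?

Working:
emit(5) @ H0 ⇒ out+=5
emit(3) @ H0 ⇒ out+=3
H0 returns [5, 3, 0]
H1 returns ([5, 3, 0], 2)
H2 returns [([5, 3, 0], 2)]
= [([5, 3, 0], 2)]

Answer: [([5, 3, 0], 2)]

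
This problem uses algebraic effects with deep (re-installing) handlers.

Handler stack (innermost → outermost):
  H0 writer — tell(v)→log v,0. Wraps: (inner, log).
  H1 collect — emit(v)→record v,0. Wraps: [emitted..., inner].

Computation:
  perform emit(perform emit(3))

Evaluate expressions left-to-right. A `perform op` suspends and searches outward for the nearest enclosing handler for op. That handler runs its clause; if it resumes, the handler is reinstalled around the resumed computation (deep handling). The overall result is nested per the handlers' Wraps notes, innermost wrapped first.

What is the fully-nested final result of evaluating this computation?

Answer: [3, 0, (0, ())]

Working:
emit(3) @ H1 ⇒ out+=3
emit(0) @ H1 ⇒ out+=0
H0 returns (0, ())
H1 returns [3, 0, (0, ())]
= [3, 0, (0, ())]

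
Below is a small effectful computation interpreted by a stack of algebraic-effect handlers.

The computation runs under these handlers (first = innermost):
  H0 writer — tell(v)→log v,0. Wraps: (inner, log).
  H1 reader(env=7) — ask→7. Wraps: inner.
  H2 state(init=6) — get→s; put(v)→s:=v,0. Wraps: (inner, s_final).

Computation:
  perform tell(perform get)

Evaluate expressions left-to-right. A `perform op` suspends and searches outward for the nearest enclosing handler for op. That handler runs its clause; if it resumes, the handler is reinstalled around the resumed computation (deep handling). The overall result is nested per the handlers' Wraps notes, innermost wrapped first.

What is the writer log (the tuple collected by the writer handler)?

Step-by-step:
get @ H2 ⇒ 6
tell(6) @ H0 ⇒ log+=6
H0 returns (0, (6))
H1 returns (0, (6))
H2 returns ((0, (6)), 6)
= ((0, (6)), 6)

Answer: (6)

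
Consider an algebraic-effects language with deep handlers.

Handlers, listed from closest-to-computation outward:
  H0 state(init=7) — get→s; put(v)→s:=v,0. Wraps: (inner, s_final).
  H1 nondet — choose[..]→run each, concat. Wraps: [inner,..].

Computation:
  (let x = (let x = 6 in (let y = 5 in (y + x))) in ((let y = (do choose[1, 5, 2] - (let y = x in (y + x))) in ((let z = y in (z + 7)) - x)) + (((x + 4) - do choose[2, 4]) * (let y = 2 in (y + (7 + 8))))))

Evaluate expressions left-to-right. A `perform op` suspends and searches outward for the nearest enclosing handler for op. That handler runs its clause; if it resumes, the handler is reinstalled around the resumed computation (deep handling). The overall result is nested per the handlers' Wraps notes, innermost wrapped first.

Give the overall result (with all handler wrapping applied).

Answer: [(196, 7), (162, 7), (200, 7), (166, 7), (197, 7), (163, 7)]

Working:
choose[1, 5, 2] @ H1
  branch[0] choose=1:
    choose[2, 4] @ H1
      branch[0] choose=2:
        H0 returns (196, 7)
        H1 returns [(196, 7)]
      branch[1] choose=4:
        H0 returns (162, 7)
        H1 returns [(162, 7)]
  branch[1] choose=5:
    choose[2, 4] @ H1
      branch[0] choose=2:
        H0 returns (200, 7)
        H1 returns [(200, 7)]
      branch[1] choose=4:
        H0 returns (166, 7)
        H1 returns [(166, 7)]
  branch[2] choose=2:
    choose[2, 4] @ H1
      branch[0] choose=2:
        H0 returns (197, 7)
        H1 returns [(197, 7)]
      branch[1] choose=4:
        H0 returns (163, 7)
        H1 returns [(163, 7)]
= [(196, 7), (162, 7), (200, 7), (166, 7), (197, 7), (163, 7)]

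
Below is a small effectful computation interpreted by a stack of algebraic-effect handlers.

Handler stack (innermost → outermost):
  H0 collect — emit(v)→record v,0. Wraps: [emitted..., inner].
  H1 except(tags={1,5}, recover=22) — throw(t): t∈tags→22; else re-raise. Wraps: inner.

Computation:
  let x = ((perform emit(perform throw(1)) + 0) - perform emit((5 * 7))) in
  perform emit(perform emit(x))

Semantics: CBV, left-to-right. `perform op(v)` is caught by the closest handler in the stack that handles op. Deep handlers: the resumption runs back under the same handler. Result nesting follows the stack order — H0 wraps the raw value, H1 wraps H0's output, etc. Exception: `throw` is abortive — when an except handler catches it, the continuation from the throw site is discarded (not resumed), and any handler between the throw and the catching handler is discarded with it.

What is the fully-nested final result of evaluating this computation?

Evaluation trace:
throw(1) @ H1 caught ⇒ 22
= 22

Answer: 22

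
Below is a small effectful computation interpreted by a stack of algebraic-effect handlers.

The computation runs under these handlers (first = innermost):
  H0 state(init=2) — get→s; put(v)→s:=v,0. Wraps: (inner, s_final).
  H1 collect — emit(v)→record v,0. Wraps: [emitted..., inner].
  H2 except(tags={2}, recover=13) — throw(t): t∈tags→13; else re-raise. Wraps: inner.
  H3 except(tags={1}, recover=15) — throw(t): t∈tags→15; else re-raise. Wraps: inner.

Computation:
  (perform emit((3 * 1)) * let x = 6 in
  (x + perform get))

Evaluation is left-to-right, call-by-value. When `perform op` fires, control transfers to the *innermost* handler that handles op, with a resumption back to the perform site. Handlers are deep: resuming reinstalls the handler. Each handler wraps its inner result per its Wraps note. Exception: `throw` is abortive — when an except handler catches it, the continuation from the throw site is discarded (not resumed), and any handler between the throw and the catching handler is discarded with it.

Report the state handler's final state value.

Working:
emit(3) @ H1 ⇒ out+=3
get @ H0 ⇒ 2
H0 returns (0, 2)
H1 returns [3, (0, 2)]
H2 returns [3, (0, 2)]
H3 returns [3, (0, 2)]
= [3, (0, 2)]

Answer: 2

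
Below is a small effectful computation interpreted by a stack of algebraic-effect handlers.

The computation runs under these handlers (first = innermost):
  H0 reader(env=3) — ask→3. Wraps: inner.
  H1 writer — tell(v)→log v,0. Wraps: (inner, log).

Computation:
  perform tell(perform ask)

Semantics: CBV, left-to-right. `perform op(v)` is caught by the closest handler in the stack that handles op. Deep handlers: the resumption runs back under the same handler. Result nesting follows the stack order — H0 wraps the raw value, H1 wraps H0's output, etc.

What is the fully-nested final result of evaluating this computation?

Answer: (0, (3))

Step-by-step:
ask @ H0 ⇒ 3
tell(3) @ H1 ⇒ log+=3
H0 returns 0
H1 returns (0, (3))
= (0, (3))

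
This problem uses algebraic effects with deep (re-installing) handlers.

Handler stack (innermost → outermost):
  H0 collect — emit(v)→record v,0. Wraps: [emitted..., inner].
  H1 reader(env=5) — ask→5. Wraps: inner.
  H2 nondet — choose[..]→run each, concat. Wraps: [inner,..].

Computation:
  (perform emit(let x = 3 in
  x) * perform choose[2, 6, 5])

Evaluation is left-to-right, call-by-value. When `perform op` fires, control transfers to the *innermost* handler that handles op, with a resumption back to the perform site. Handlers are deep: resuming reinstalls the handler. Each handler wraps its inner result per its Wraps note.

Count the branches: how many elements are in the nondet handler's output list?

Working:
emit(3) @ H0 ⇒ out+=3
choose[2, 6, 5] @ H2
  branch[0] choose=2:
    H0 returns [3, 0]
    H1 returns [3, 0]
    H2 returns [[3, 0]]
  branch[1] choose=6:
    H0 returns [3, 0]
    H1 returns [3, 0]
    H2 returns [[3, 0]]
  branch[2] choose=5:
    H0 returns [3, 0]
    H1 returns [3, 0]
    H2 returns [[3, 0]]
= [[3, 0], [3, 0], [3, 0]]

Answer: 3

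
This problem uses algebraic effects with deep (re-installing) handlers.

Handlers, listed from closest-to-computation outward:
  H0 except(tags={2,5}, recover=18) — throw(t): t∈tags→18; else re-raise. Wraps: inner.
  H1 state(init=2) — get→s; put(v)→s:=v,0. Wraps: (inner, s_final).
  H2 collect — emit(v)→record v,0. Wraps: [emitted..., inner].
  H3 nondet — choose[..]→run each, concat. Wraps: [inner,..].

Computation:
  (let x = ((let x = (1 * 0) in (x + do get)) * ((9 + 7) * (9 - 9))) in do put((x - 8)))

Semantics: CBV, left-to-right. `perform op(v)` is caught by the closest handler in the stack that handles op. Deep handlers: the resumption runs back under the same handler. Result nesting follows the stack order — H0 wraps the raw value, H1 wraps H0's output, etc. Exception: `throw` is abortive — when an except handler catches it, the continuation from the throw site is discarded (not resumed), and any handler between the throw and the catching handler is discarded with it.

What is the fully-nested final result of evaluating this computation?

Answer: [[(0, -8)]]

Step-by-step:
get @ H1 ⇒ 2
put(-8) @ H1 ⇒ s:=-8
H0 returns 0
H1 returns (0, -8)
H2 returns [(0, -8)]
H3 returns [[(0, -8)]]
= [[(0, -8)]]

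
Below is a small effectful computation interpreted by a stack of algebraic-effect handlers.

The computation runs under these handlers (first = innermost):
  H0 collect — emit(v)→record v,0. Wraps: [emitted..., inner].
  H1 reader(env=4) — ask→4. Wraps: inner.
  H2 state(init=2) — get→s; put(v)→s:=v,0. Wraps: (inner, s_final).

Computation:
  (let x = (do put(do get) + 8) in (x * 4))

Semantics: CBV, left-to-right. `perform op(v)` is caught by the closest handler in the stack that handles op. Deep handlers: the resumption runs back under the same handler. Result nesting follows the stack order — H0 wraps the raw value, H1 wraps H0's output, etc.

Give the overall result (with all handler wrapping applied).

Answer: ([32], 2)

Evaluation trace:
get @ H2 ⇒ 2
put(2) @ H2 ⇒ s:=2
H0 returns [32]
H1 returns [32]
H2 returns ([32], 2)
= ([32], 2)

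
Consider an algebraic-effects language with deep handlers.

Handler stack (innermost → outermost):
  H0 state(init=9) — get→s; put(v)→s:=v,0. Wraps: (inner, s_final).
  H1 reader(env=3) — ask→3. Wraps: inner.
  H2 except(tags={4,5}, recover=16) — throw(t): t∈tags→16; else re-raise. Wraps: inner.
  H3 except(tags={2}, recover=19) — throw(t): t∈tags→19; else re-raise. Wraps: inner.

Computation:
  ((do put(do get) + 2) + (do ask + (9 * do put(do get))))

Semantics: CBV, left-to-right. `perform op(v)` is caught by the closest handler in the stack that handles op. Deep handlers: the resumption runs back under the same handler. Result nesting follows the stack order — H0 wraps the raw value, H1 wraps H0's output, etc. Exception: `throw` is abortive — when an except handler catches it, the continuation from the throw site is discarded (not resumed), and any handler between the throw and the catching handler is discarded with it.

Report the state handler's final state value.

Step-by-step:
get @ H0 ⇒ 9
put(9) @ H0 ⇒ s:=9
ask @ H1 ⇒ 3
get @ H0 ⇒ 9
put(9) @ H0 ⇒ s:=9
H0 returns (5, 9)
H1 returns (5, 9)
H2 returns (5, 9)
H3 returns (5, 9)
= (5, 9)

Answer: 9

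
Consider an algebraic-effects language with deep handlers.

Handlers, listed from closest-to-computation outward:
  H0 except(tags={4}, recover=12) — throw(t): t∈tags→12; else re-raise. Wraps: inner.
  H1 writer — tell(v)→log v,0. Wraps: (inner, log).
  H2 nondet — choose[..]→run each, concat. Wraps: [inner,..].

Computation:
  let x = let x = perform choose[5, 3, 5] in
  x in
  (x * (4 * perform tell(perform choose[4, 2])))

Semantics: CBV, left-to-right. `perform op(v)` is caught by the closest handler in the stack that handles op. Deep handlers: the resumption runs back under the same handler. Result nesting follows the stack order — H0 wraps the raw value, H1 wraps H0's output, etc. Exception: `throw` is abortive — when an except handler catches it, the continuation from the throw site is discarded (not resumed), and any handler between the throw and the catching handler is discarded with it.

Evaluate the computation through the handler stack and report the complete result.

Step-by-step:
choose[5, 3, 5] @ H2
  branch[0] choose=5:
    choose[4, 2] @ H2
      branch[0] choose=4:
        tell(4) @ H1 ⇒ log+=4
        H0 returns 0
        H1 returns (0, (4))
        H2 returns [(0, (4))]
      branch[1] choose=2:
        tell(2) @ H1 ⇒ log+=2
        H0 returns 0
        H1 returns (0, (2))
        H2 returns [(0, (2))]
  branch[1] choose=3:
    choose[4, 2] @ H2
      branch[0] choose=4:
        tell(4) @ H1 ⇒ log+=4
        H0 returns 0
        H1 returns (0, (4))
        H2 returns [(0, (4))]
      branch[1] choose=2:
        tell(2) @ H1 ⇒ log+=2
        H0 returns 0
        H1 returns (0, (2))
        H2 returns [(0, (2))]
  branch[2] choose=5:
    choose[4, 2] @ H2
      branch[0] choose=4:
        tell(4) @ H1 ⇒ log+=4
        H0 returns 0
        H1 returns (0, (4))
        H2 returns [(0, (4))]
      branch[1] choose=2:
        tell(2) @ H1 ⇒ log+=2
        H0 returns 0
        H1 returns (0, (2))
        H2 returns [(0, (2))]
= [(0, (4)), (0, (2)), (0, (4)), (0, (2)), (0, (4)), (0, (2))]

Answer: [(0, (4)), (0, (2)), (0, (4)), (0, (2)), (0, (4)), (0, (2))]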